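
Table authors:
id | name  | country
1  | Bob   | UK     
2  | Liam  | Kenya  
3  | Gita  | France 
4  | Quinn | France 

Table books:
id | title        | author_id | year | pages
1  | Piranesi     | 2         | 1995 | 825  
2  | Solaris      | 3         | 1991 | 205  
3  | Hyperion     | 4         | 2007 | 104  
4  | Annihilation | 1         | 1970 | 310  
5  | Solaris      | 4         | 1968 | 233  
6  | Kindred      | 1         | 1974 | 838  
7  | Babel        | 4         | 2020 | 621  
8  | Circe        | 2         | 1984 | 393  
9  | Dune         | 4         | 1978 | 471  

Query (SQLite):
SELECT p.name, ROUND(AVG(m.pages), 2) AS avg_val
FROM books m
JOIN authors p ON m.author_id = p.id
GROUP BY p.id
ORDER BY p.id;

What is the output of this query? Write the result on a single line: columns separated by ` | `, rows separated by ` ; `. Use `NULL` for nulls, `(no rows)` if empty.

Join each books row to its authors via author_id.
Group joined rows by authors.id; compute ROUND(AVG(m.pages), 2) per group.
  1: ids {4, 6} → ROUND(AVG(m.pages), 2)=574
  2: ids {1, 8} → ROUND(AVG(m.pages), 2)=609
  3: ids {2} → ROUND(AVG(m.pages), 2)=205
  4: ids {3, 5, 7, 9} → ROUND(AVG(m.pages), 2)=357.25

Bob | 574 ; Liam | 609 ; Gita | 205 ; Quinn | 357.25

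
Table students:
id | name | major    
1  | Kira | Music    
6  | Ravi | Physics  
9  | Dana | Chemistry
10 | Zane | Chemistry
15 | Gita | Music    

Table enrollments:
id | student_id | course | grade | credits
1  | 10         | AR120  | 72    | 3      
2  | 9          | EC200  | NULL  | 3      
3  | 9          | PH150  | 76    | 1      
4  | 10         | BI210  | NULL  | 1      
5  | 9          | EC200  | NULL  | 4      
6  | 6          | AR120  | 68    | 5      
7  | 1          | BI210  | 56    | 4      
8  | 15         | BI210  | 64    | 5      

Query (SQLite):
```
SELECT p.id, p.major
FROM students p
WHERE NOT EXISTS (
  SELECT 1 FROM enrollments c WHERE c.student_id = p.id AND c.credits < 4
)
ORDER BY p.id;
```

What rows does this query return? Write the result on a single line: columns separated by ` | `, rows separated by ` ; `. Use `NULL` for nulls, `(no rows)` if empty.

1 | Music ; 6 | Physics ; 15 | Music

For each students row, check whether any enrollments with matching student_id has credits < 4.
Keep rows where that is false.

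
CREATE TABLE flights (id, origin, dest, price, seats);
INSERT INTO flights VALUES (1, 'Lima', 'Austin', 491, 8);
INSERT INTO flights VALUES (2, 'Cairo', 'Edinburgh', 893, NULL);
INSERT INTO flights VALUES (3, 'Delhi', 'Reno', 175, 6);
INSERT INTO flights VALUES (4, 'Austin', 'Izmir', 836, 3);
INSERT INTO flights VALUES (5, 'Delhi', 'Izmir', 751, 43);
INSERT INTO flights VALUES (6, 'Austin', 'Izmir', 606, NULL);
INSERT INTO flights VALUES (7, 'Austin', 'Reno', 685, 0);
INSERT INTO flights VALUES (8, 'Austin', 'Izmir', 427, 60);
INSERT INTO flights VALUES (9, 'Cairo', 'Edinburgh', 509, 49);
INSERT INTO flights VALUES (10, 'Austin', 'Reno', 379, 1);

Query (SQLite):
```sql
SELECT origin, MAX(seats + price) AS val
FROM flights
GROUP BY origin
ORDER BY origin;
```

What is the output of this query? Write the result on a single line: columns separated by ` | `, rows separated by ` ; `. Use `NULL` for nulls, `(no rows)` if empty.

For each row compute seats + price.
Group by origin; take MAX of the expression per group.
  Austin: ids {4, 6, 7, 8, 10} → MAX(seats + price)=839
  Cairo: ids {2, 9} → MAX(seats + price)=558
  Delhi: ids {3, 5} → MAX(seats + price)=794
  Lima: ids {1} → MAX(seats + price)=499

Austin | 839 ; Cairo | 558 ; Delhi | 794 ; Lima | 499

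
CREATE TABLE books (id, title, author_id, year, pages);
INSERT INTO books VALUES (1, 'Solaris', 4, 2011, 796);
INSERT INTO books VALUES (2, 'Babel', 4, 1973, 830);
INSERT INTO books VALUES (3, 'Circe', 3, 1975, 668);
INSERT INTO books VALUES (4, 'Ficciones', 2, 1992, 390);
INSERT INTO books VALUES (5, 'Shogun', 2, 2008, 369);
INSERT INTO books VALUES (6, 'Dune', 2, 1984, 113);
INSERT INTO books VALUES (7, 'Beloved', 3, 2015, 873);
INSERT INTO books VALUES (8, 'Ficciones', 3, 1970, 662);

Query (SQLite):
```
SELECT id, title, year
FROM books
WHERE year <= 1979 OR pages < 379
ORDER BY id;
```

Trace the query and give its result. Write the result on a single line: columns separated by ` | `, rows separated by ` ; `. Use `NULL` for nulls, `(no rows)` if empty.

2 | Babel | 1973 ; 3 | Circe | 1975 ; 5 | Shogun | 2008 ; 6 | Dune | 1984 ; 8 | Ficciones | 1970

year <= 1979: ids {2, 3, 8}
pages < 379: ids {5, 6}
Combine with OR.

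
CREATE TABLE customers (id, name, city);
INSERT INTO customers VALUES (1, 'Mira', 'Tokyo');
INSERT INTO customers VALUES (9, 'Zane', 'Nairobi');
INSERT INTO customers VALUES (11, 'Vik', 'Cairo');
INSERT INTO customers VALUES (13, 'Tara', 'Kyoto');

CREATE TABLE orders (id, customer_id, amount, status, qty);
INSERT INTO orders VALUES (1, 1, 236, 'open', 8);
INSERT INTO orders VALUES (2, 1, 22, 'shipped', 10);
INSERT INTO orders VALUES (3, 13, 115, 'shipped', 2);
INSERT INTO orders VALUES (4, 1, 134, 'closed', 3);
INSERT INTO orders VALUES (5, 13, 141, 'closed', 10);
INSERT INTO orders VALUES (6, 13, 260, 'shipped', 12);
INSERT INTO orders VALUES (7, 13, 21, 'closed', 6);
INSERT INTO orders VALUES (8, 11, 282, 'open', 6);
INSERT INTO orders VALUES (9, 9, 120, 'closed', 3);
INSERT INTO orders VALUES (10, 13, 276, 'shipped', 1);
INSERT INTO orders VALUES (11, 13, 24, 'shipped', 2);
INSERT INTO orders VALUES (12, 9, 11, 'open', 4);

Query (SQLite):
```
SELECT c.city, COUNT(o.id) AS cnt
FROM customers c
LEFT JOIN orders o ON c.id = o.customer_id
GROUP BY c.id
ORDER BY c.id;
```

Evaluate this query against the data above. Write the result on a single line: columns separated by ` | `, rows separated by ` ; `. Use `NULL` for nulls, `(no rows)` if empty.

LEFT JOIN keeps every customers row; unmatched ones get NULL for orders columns.
Group by customers.id and compute COUNT(o.id). COUNT(col) of an all-NULL group is 0.
  1: ids {1, 2, 4} → COUNT(o.id)=3
  9: ids {9, 12} → COUNT(o.id)=2
  11: ids {8} → COUNT(o.id)=1
  13: ids {3, 5, 6, 7, 10, 11} → COUNT(o.id)=6

Tokyo | 3 ; Nairobi | 2 ; Cairo | 1 ; Kyoto | 6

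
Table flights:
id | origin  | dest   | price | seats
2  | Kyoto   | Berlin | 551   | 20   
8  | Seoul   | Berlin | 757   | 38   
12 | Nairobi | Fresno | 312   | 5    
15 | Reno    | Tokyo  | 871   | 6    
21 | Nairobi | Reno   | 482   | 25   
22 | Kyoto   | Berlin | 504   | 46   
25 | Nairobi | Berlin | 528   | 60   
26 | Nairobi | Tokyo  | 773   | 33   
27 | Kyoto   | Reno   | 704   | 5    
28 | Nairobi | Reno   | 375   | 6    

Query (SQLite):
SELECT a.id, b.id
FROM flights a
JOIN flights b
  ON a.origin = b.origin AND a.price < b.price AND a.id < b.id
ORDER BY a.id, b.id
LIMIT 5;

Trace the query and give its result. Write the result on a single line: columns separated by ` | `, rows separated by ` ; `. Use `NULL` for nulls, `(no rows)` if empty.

Pairs (a,b) with same origin, a.price < b.price, a.id < b.id.
origin groups: Kyoto:{2,22,27} Nairobi:{12,21,25,26,28} Reno:{15} Seoul:{8}
Ordered by (a.id, b.id); first 5.

2 | 27 ; 12 | 21 ; 12 | 25 ; 12 | 26 ; 12 | 28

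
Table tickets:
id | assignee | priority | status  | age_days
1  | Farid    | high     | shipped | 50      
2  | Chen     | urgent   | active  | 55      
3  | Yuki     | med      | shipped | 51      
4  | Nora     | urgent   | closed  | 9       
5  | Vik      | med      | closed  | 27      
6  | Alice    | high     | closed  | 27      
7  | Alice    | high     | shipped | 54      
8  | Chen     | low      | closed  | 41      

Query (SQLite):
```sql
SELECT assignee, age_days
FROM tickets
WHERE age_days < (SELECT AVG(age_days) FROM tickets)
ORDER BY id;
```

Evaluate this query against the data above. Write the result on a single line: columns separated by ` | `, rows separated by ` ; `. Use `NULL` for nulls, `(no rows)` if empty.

Scalar subquery: AVG(age_days) over all tickets rows = 39.25.
Keep rows where age_days < that value.

Nora | 9 ; Vik | 27 ; Alice | 27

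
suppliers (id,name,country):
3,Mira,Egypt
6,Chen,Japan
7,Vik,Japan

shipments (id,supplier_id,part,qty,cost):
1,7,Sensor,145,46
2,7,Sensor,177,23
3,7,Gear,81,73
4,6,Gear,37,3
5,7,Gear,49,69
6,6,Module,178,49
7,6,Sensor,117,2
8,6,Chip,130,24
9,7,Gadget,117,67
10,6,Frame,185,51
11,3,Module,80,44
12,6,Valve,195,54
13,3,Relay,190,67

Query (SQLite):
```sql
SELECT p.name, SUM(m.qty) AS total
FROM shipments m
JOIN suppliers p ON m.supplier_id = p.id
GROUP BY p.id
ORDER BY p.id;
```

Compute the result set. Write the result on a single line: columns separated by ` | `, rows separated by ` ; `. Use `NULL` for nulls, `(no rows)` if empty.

Mira | 270 ; Chen | 842 ; Vik | 569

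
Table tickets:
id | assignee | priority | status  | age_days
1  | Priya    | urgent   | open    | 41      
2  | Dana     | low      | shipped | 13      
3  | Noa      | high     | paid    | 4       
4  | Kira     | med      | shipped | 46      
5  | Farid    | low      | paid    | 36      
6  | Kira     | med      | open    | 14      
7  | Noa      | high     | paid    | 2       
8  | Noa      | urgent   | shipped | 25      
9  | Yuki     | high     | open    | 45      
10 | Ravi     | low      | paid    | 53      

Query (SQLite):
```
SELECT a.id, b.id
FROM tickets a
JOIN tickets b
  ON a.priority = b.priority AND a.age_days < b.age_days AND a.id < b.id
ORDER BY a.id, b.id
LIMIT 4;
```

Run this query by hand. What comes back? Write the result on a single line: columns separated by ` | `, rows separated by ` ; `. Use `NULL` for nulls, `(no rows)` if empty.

2 | 5 ; 2 | 10 ; 3 | 9 ; 5 | 10

Pairs (a,b) with same priority, a.age_days < b.age_days, a.id < b.id.
priority groups: high:{3,7,9} low:{2,5,10} med:{4,6} urgent:{1,8}
Ordered by (a.id, b.id); first 4.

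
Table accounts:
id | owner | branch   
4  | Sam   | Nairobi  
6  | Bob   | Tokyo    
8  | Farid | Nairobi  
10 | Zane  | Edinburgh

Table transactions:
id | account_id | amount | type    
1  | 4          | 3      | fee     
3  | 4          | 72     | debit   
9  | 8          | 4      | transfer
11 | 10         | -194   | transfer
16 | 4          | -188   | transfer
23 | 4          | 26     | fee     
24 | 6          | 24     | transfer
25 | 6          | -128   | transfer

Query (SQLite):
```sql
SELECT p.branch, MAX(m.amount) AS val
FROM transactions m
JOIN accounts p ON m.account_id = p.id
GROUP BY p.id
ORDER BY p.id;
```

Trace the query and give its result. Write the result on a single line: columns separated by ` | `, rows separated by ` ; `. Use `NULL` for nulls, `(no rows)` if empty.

Join each transactions row to its accounts via account_id.
Group joined rows by accounts.id; compute MAX(m.amount) per group.
  4: ids {1, 3, 16, 23} → MAX(m.amount)=72
  6: ids {24, 25} → MAX(m.amount)=24
  8: ids {9} → MAX(m.amount)=4
  10: ids {11} → MAX(m.amount)=-194

Nairobi | 72 ; Tokyo | 24 ; Nairobi | 4 ; Edinburgh | -194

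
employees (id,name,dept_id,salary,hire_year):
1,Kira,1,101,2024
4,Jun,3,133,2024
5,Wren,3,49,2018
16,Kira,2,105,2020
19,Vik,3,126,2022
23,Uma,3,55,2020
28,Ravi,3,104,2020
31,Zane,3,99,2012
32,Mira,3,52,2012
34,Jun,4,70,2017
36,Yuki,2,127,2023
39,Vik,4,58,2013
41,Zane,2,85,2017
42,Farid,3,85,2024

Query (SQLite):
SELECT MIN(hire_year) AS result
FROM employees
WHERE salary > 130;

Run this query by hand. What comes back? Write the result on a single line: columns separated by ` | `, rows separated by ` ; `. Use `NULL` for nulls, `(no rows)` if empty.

2024

Rows where salary > 130 → hire_year values: [2024].
MIN of non-NULL values = 2024.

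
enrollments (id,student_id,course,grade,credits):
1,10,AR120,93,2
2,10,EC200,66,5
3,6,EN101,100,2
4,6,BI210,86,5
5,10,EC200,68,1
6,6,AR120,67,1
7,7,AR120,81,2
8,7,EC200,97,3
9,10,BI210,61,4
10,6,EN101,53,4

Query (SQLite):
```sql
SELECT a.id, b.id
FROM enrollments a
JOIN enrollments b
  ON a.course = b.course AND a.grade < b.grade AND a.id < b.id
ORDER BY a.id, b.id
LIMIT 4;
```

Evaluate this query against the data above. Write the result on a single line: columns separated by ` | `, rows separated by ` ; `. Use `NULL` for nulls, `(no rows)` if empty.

2 | 5 ; 2 | 8 ; 5 | 8 ; 6 | 7

Pairs (a,b) with same course, a.grade < b.grade, a.id < b.id.
course groups: AR120:{1,6,7} BI210:{4,9} EC200:{2,5,8} EN101:{3,10}
Ordered by (a.id, b.id); first 4.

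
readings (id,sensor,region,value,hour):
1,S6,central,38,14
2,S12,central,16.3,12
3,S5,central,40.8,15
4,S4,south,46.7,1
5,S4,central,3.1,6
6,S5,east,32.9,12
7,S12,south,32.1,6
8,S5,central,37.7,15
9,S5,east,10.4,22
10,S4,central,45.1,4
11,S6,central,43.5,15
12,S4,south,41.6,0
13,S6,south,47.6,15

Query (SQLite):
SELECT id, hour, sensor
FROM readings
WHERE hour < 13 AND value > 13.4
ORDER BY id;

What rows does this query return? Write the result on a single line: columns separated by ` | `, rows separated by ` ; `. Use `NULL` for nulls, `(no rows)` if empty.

hour < 13: ids {2, 4, 5, 6, 7, 10, 12}
value > 13.4: ids {1, 2, 3, 4, 6, 7, 8, 10, 11, 12, 13}
Combine with AND.

2 | 12 | S12 ; 4 | 1 | S4 ; 6 | 12 | S5 ; 7 | 6 | S12 ; 10 | 4 | S4 ; 12 | 0 | S4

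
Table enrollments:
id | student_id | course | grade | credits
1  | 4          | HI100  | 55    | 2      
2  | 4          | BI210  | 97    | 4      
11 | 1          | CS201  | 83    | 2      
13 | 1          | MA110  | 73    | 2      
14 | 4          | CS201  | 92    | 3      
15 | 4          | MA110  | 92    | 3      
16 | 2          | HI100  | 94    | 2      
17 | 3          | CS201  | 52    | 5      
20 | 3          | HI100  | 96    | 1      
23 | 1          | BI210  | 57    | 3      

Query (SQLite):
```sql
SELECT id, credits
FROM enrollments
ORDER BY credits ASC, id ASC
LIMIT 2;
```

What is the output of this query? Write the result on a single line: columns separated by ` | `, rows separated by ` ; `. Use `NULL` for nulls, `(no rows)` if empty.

20 | 1 ; 1 | 2

Sort by credits asc, tiebreak id asc: (1, id=20), (2, id=1), (2, id=11), (2, id=13), (2, id=16) …. Take first 2.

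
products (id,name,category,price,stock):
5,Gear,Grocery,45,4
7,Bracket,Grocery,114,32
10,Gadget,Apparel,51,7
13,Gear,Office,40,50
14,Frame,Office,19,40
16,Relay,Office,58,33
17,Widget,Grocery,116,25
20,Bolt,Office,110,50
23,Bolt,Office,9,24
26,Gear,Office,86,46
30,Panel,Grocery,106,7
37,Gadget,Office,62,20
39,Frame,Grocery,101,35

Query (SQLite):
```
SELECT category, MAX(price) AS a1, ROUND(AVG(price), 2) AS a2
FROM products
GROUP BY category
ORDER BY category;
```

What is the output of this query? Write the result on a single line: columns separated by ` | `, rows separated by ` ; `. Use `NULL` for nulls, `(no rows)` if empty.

Group products by category.
Per group compute: MAX(price), ROUND(AVG(price), 2).
  Apparel: ids {10} → MAX(price)=51, ROUND(AVG(price), 2)=51
  Grocery: ids {5, 7, 17, 30, 39} → MAX(price)=116, ROUND(AVG(price), 2)=96.4
  Office: ids {13, 14, 16, 20, 23, 26, 37} → MAX(price)=110, ROUND(AVG(price), 2)=54.86

Apparel | 51 | 51 ; Grocery | 116 | 96.4 ; Office | 110 | 54.86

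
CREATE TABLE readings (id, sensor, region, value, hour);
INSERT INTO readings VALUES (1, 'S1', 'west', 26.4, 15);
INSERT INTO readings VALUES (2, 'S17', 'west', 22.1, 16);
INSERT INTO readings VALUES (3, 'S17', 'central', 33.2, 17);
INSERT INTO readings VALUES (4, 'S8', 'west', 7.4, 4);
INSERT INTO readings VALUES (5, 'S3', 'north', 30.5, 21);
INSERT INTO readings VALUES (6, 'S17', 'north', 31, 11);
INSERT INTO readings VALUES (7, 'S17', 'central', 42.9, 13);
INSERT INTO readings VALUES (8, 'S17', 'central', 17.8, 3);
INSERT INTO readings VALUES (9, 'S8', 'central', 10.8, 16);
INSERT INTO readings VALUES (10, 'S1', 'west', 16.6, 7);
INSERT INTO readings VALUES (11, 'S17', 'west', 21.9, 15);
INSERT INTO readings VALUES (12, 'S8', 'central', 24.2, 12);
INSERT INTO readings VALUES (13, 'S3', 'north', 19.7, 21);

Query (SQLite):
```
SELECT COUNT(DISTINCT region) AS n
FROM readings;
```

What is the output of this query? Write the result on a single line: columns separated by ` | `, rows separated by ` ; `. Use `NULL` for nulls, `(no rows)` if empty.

3

Count distinct non-NULL region values.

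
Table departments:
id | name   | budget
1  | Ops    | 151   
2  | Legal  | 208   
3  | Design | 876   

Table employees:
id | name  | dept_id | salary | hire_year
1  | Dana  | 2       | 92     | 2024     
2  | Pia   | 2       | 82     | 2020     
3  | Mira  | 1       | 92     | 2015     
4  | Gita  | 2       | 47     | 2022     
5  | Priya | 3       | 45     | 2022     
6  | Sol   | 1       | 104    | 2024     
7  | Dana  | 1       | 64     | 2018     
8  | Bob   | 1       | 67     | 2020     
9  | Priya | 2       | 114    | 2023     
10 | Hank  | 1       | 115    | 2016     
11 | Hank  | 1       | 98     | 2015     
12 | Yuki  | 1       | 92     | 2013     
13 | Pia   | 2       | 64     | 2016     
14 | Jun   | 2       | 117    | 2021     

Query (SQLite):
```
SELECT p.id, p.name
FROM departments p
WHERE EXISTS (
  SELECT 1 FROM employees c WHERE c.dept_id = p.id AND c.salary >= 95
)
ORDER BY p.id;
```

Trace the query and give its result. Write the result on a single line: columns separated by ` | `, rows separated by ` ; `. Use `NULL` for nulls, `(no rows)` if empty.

For each departments row, check whether any employees with matching dept_id has salary >= 95.
Keep rows where that is true.

1 | Ops ; 2 | Legal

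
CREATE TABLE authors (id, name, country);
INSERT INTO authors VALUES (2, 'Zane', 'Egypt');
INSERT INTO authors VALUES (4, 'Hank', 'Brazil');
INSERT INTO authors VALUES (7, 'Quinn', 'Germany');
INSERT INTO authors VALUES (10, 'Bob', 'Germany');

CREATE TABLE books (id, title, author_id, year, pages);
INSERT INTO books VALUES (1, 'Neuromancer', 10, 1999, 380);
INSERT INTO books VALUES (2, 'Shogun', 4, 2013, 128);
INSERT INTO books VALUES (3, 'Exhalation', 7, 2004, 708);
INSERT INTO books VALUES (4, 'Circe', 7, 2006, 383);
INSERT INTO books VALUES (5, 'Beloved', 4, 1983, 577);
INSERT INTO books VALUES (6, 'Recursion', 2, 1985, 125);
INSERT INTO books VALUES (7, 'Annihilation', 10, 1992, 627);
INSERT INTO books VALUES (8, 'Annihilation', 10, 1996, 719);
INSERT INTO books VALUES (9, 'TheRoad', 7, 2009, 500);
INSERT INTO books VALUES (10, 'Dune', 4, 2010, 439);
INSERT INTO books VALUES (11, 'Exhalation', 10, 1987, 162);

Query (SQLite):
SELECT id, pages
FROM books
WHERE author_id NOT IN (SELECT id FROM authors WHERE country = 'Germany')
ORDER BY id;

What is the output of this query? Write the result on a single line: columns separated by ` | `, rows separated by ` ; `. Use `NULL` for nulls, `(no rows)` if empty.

Inner query: authors.id where country = 'Germany'.
Outer: keep books rows whose author_id is not in that set.
Inner query → {7, 10}

2 | 128 ; 5 | 577 ; 6 | 125 ; 10 | 439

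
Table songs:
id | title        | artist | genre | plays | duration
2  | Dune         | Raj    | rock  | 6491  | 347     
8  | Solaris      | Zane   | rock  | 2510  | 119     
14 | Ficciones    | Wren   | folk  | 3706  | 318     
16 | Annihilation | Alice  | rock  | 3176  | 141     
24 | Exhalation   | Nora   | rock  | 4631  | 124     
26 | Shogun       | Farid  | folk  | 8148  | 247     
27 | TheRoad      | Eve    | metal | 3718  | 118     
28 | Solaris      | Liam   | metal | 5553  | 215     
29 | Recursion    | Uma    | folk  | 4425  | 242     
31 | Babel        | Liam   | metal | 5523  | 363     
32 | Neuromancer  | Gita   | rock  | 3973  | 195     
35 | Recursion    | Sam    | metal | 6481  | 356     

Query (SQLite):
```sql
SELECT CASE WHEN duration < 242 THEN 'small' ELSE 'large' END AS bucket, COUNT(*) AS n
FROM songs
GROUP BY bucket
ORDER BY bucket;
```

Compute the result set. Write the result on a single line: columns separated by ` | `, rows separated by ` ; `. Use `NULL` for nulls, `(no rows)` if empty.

large | 6 ; small | 6

Bucket rows by duration < 242 → 'small' else 'large'; count each bucket.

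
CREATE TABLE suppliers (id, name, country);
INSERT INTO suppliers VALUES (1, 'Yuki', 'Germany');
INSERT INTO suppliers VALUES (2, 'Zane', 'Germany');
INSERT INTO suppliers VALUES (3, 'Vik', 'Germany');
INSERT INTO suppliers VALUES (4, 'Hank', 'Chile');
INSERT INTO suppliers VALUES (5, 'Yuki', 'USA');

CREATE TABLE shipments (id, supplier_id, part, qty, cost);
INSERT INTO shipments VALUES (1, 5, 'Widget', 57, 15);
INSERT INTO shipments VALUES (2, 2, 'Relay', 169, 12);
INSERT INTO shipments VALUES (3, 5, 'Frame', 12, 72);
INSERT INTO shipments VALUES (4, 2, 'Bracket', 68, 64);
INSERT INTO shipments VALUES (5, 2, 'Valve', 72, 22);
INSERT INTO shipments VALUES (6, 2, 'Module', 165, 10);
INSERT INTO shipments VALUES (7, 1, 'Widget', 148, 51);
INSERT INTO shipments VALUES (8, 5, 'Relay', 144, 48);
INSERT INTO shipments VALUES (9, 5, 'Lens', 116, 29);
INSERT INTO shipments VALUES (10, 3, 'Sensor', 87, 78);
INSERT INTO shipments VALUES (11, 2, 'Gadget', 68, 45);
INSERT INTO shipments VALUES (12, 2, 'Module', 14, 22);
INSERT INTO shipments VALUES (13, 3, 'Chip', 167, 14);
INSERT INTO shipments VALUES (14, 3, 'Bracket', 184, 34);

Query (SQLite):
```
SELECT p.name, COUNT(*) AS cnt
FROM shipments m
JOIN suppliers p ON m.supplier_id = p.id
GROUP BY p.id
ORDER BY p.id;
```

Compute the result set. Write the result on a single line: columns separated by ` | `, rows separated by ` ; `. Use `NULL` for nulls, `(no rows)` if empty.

Yuki | 1 ; Zane | 6 ; Vik | 3 ; Yuki | 4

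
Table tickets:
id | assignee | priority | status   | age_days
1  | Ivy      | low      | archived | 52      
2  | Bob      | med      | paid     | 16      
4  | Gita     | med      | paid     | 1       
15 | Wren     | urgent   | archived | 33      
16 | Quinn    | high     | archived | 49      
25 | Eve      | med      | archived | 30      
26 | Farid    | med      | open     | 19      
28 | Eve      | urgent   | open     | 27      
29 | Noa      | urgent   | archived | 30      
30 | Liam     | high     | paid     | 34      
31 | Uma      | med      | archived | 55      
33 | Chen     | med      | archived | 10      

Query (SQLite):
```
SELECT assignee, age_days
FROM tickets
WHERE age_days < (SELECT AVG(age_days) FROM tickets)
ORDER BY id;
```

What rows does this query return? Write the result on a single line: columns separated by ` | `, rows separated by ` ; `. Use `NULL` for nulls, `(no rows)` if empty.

Scalar subquery: AVG(age_days) over all tickets rows = 29.666667 (≈; comparison uses full precision).
Keep rows where age_days < that value.

Bob | 16 ; Gita | 1 ; Farid | 19 ; Eve | 27 ; Chen | 10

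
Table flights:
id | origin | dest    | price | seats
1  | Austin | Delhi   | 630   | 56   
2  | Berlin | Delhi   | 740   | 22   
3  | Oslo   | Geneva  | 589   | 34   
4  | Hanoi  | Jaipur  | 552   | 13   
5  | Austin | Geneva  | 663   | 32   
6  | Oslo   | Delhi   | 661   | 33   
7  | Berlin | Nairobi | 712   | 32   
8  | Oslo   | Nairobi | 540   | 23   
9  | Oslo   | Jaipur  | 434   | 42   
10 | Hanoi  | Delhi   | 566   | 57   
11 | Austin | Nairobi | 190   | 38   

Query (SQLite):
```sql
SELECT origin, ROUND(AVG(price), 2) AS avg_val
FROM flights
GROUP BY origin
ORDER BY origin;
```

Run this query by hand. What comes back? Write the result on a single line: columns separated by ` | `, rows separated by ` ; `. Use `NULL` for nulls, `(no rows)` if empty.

Austin | 494.33 ; Berlin | 726 ; Hanoi | 559 ; Oslo | 556

Partition flights by origin; compute ROUND(AVG(price), 2) within each group.
  Austin: ids {1, 5, 11} → ROUND(AVG(price), 2)=494.33
  Berlin: ids {2, 7} → ROUND(AVG(price), 2)=726
  Hanoi: ids {4, 10} → ROUND(AVG(price), 2)=559
  Oslo: ids {3, 6, 8, 9} → ROUND(AVG(price), 2)=556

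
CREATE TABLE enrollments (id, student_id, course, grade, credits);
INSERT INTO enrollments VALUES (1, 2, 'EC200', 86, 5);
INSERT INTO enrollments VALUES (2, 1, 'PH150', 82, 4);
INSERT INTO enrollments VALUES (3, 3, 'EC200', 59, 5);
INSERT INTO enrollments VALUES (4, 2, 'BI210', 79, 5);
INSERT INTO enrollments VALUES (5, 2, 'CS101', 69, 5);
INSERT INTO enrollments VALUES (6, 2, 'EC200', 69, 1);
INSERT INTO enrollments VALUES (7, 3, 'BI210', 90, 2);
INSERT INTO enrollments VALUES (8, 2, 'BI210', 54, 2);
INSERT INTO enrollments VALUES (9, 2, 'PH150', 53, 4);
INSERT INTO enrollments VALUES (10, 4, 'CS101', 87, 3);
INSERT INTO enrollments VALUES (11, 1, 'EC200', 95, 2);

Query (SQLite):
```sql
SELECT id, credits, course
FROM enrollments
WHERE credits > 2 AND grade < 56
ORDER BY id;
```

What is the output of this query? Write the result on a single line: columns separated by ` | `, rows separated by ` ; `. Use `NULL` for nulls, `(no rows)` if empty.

credits > 2: ids {1, 2, 3, 4, 5, 9, 10}
grade < 56: ids {8, 9}
Combine with AND.

9 | 4 | PH150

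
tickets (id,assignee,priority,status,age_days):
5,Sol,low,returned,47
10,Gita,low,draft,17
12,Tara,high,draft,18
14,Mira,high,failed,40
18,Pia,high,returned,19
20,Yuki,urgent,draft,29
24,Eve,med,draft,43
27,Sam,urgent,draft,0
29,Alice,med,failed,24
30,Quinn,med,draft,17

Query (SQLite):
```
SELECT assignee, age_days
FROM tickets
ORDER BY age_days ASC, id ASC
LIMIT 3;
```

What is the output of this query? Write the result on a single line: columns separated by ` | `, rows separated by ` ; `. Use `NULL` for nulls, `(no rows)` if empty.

Sam | 0 ; Gita | 17 ; Quinn | 17

Sort by age_days asc, tiebreak id asc: (0, id=27), (17, id=10), (17, id=30), (18, id=12), (19, id=18), (24, id=29) …. Take first 3.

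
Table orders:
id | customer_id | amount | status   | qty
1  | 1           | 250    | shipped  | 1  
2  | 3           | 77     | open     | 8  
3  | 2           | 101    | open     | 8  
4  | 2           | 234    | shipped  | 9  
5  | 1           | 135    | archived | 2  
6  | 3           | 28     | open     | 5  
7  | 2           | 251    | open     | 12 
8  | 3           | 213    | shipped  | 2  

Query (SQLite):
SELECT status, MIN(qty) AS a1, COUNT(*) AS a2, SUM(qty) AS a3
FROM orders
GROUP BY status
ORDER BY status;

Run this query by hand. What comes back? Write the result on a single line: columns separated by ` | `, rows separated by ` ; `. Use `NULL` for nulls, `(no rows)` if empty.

archived | 2 | 1 | 2 ; open | 5 | 4 | 33 ; shipped | 1 | 3 | 12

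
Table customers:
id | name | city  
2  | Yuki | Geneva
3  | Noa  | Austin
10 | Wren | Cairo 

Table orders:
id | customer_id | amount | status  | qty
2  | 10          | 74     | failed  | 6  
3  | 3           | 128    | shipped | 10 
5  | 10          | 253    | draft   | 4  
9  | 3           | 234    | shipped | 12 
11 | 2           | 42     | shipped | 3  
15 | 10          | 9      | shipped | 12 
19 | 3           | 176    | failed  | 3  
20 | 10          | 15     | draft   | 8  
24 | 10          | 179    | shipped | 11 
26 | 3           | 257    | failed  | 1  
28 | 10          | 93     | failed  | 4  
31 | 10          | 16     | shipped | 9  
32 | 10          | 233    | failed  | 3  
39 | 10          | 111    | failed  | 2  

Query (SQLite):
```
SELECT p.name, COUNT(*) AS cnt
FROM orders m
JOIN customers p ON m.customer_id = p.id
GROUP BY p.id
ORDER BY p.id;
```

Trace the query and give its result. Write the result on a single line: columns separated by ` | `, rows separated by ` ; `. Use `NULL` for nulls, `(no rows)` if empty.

Join each orders row to its customers via customer_id.
Group joined rows by customers.id; compute COUNT(*) per group.
  2: ids {11} → COUNT(*)=1
  3: ids {3, 9, 19, 26} → COUNT(*)=4
  10: ids {2, 5, 15, 20, 24, 28, 31, 32, 39} → COUNT(*)=9

Yuki | 1 ; Noa | 4 ; Wren | 9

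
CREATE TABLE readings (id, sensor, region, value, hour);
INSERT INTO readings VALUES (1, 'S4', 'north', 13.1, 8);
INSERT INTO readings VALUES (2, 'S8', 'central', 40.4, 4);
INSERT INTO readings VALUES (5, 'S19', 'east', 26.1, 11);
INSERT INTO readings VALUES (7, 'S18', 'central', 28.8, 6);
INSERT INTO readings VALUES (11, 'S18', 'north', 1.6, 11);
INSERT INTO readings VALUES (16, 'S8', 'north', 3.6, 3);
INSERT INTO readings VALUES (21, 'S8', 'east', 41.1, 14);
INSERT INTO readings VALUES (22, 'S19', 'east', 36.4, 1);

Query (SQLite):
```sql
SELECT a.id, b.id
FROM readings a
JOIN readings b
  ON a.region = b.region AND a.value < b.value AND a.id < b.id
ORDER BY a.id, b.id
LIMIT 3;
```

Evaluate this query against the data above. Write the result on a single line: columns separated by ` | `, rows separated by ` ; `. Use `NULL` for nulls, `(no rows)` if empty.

Pairs (a,b) with same region, a.value < b.value, a.id < b.id.
region groups: central:{2,7} east:{5,21,22} north:{1,11,16}
Ordered by (a.id, b.id); first 3.

5 | 21 ; 5 | 22 ; 11 | 16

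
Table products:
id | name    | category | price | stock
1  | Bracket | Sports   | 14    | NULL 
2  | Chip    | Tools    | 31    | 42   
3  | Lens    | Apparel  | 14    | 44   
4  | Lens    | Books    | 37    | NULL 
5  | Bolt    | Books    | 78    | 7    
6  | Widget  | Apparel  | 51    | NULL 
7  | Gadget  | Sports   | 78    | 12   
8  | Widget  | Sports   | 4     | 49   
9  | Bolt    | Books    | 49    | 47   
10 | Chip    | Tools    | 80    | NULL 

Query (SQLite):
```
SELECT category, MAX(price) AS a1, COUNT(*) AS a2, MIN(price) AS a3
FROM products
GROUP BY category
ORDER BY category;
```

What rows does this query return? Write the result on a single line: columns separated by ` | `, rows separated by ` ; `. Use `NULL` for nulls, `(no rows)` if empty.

Group products by category.
Per group compute: MAX(price), COUNT(*), MIN(price).
  Apparel: ids {3, 6} → MAX(price)=51, COUNT(*)=2, MIN(price)=14
  Books: ids {4, 5, 9} → MAX(price)=78, COUNT(*)=3, MIN(price)=37
  Sports: ids {1, 7, 8} → MAX(price)=78, COUNT(*)=3, MIN(price)=4
  Tools: ids {2, 10} → MAX(price)=80, COUNT(*)=2, MIN(price)=31

Apparel | 51 | 2 | 14 ; Books | 78 | 3 | 37 ; Sports | 78 | 3 | 4 ; Tools | 80 | 2 | 31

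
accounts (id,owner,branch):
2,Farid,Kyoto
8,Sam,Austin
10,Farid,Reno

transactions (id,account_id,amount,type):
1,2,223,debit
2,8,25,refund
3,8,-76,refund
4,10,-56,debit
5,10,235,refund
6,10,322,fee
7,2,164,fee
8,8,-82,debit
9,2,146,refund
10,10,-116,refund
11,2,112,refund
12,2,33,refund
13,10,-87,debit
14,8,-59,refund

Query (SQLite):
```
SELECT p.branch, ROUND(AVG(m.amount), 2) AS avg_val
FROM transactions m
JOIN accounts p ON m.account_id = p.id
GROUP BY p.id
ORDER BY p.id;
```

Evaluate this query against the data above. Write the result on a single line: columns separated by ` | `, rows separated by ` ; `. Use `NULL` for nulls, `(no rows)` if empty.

Kyoto | 135.6 ; Austin | -48 ; Reno | 59.6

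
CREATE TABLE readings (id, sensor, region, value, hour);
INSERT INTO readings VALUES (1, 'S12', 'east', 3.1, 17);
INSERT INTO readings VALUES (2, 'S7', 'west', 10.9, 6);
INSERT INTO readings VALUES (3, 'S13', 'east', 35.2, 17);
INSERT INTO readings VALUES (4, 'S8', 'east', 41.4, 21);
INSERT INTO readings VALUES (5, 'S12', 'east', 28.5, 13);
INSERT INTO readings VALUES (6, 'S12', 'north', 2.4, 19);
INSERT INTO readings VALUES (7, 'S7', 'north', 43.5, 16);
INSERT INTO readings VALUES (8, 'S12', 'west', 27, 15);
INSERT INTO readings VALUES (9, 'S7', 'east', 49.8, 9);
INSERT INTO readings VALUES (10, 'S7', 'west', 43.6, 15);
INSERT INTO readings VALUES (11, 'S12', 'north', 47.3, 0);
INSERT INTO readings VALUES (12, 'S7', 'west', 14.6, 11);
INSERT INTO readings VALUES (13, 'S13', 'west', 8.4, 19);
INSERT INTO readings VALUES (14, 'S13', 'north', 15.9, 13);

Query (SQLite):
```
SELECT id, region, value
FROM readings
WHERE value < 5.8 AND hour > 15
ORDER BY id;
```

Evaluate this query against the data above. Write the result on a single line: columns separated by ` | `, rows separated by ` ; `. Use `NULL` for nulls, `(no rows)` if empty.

1 | east | 3.1 ; 6 | north | 2.4

value < 5.8: ids {1, 6}
hour > 15: ids {1, 3, 4, 6, 7, 13}
Combine with AND.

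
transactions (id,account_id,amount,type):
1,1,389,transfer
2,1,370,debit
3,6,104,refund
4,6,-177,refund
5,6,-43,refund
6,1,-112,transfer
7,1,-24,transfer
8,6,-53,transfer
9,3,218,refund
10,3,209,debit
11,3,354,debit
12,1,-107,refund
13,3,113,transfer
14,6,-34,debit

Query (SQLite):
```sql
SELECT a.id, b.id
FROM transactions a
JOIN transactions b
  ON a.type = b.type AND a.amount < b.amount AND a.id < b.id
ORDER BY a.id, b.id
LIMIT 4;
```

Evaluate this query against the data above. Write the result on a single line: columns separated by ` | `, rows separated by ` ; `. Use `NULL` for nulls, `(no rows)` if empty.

Pairs (a,b) with same type, a.amount < b.amount, a.id < b.id.
type groups: debit:{2,10,11,14} refund:{3,4,5,9,12} transfer:{1,6,7,8,13}
Ordered by (a.id, b.id); first 4.

3 | 9 ; 4 | 5 ; 4 | 9 ; 4 | 12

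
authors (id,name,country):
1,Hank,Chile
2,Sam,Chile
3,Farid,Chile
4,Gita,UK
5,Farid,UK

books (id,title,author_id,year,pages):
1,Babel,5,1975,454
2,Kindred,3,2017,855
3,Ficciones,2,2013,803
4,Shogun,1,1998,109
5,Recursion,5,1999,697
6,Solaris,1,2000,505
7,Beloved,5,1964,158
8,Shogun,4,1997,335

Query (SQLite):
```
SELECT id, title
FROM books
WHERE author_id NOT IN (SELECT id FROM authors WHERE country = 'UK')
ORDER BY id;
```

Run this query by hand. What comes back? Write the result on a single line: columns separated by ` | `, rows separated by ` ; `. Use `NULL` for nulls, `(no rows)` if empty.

2 | Kindred ; 3 | Ficciones ; 4 | Shogun ; 6 | Solaris

Inner query: authors.id where country = 'UK'.
Outer: keep books rows whose author_id is not in that set.
Inner query → {4, 5}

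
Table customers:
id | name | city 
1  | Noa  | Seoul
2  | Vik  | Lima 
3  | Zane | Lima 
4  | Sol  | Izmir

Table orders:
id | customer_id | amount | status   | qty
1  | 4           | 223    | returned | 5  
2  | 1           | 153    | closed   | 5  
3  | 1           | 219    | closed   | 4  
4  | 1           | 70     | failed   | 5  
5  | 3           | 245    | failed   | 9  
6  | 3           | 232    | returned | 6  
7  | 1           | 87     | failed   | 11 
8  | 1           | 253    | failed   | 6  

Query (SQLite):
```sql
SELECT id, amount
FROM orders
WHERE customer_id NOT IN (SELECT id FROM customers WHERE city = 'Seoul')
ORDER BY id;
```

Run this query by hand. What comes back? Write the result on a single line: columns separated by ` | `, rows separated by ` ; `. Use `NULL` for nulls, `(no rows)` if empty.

1 | 223 ; 5 | 245 ; 6 | 232

Inner query: customers.id where city = 'Seoul'.
Outer: keep orders rows whose customer_id is not in that set.
Inner query → {1}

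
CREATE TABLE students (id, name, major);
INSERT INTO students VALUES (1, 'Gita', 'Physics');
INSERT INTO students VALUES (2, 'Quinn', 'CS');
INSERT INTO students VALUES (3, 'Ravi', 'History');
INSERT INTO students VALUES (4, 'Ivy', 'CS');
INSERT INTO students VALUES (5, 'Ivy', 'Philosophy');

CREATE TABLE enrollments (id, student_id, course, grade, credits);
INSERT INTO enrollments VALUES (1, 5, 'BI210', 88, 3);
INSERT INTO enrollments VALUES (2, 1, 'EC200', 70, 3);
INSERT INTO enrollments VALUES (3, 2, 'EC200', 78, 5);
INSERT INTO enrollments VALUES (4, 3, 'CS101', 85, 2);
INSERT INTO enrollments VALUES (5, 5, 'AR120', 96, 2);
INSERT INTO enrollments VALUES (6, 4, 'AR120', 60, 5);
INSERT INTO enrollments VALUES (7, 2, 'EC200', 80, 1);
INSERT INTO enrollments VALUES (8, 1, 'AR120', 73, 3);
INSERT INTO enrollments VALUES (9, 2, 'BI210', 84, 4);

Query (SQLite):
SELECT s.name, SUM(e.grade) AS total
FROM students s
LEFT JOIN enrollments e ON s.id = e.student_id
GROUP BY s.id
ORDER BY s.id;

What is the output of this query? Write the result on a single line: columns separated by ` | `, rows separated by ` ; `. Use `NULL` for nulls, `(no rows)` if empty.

Gita | 143 ; Quinn | 242 ; Ravi | 85 ; Ivy | 60 ; Ivy | 184

LEFT JOIN keeps every students row; unmatched ones get NULL for enrollments columns.
Group by students.id and compute SUM(e.grade). SUM over an all-NULL group is NULL.
  1: ids {2, 8} → SUM(e.grade)=143
  2: ids {3, 7, 9} → SUM(e.grade)=242
  3: ids {4} → SUM(e.grade)=85
  4: ids {6} → SUM(e.grade)=60
  5: ids {1, 5} → SUM(e.grade)=184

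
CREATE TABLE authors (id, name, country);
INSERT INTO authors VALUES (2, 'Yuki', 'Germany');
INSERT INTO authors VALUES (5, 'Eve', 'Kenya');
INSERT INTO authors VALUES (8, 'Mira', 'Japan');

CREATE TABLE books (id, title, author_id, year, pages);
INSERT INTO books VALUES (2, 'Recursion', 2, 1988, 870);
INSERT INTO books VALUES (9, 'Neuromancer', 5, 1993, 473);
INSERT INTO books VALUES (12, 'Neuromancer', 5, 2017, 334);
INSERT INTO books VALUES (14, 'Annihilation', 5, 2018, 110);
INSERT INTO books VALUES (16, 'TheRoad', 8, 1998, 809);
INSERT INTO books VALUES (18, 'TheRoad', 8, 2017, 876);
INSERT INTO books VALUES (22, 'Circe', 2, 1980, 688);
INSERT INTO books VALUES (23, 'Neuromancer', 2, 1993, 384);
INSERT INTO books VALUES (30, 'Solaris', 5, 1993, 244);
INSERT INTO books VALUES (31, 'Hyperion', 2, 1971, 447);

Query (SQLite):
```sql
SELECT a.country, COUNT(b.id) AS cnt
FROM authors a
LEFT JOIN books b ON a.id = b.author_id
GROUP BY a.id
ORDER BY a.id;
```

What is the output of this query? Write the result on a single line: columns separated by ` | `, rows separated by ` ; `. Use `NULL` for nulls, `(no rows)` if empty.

LEFT JOIN keeps every authors row; unmatched ones get NULL for books columns.
Group by authors.id and compute COUNT(b.id). COUNT(col) of an all-NULL group is 0.
  2: ids {2, 22, 23, 31} → COUNT(b.id)=4
  5: ids {9, 12, 14, 30} → COUNT(b.id)=4
  8: ids {16, 18} → COUNT(b.id)=2

Germany | 4 ; Kenya | 4 ; Japan | 2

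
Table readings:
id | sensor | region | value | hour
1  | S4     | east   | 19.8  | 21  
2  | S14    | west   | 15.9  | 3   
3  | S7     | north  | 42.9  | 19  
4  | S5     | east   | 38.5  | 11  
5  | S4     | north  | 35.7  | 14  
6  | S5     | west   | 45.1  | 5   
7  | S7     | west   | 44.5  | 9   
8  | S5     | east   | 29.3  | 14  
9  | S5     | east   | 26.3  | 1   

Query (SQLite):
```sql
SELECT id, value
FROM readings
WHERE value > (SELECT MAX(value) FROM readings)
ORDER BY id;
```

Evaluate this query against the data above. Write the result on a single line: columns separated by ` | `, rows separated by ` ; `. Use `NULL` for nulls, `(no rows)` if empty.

Scalar subquery: MAX(value) over all readings rows = 45.1.
Keep rows where value > that value.

(no rows)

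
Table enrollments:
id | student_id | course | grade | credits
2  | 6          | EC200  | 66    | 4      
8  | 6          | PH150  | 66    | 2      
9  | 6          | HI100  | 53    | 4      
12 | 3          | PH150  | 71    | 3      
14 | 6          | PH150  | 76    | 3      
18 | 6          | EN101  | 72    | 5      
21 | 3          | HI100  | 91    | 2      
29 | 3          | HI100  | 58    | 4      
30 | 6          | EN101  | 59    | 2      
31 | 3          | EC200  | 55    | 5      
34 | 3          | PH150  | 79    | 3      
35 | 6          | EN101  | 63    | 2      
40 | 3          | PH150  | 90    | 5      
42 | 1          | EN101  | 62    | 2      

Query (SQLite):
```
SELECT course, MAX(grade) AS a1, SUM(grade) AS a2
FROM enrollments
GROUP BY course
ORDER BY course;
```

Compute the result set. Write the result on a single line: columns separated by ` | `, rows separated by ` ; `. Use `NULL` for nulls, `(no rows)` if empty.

EC200 | 66 | 121 ; EN101 | 72 | 256 ; HI100 | 91 | 202 ; PH150 | 90 | 382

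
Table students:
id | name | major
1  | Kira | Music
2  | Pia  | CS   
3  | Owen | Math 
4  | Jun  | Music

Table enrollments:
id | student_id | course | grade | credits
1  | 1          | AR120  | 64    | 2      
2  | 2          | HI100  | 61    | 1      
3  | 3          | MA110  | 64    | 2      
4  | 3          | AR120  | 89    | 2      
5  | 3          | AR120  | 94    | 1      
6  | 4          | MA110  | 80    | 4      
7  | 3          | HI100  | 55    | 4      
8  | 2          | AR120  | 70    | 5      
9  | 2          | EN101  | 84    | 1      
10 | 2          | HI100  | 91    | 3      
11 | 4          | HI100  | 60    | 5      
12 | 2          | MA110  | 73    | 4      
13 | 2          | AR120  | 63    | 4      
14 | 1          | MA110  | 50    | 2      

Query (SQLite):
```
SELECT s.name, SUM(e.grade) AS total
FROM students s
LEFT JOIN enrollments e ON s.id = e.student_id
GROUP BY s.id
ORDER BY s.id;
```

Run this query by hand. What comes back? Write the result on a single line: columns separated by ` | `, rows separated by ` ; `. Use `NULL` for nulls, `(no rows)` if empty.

Kira | 114 ; Pia | 442 ; Owen | 302 ; Jun | 140

LEFT JOIN keeps every students row; unmatched ones get NULL for enrollments columns.
Group by students.id and compute SUM(e.grade). SUM over an all-NULL group is NULL.
  1: ids {1, 14} → SUM(e.grade)=114
  2: ids {2, 8, 9, 10, 12, 13} → SUM(e.grade)=442
  3: ids {3, 4, 5, 7} → SUM(e.grade)=302
  4: ids {6, 11} → SUM(e.grade)=140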